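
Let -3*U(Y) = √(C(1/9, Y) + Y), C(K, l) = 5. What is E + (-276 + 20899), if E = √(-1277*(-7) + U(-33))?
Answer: 20623 + √(80451 - 6*I*√7)/3 ≈ 20718.0 - 0.0093279*I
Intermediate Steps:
U(Y) = -√(5 + Y)/3
E = √(8939 - 2*I*√7/3) (E = √(-1277*(-7) - √(5 - 33)/3) = √(8939 - 2*I*√7/3) ≈ 94.546 - 0.0093*I)
E + (-276 + 20899) = √(80451 - 6*I*√7)/3 + (-276 + 20899) = √(80451 - 6*I*√7)/3 + 20623 = 20623 + √(80451 - 6*I*√7)/3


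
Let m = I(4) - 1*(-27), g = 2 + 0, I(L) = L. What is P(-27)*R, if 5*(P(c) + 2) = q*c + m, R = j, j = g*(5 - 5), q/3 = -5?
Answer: 0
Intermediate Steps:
q = -15 (q = 3*(-5) = -15)
g = 2
j = 0 (j = 2*(5 - 5) = 2*0 = 0)
R = 0
m = 31 (m = 4 - 1*(-27) = 4 + 27 = 31)
P(c) = 21/5 - 3*c (P(c) = -2 + (-15*c + 31)/5 = -2 + (31 - 15*c)/5 = -2 + (31/5 - 3*c) = 21/5 - 3*c)
P(-27)*R = (21/5 - 3*(-27))*0 = (21/5 + 81)*0 = (426/5)*0 = 0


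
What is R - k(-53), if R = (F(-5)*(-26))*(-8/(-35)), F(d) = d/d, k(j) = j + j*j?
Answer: -96668/35 ≈ -2761.9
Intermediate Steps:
k(j) = j + j²
F(d) = 1
R = -208/35 (R = (1*(-26))*(-8/(-35)) = -(-208)*(-1)/35 = -26*8/35 = -208/35 ≈ -5.9429)
R - k(-53) = -208/35 - (-53)*(1 - 53) = -208/35 - (-53)*(-52) = -208/35 - 1*2756 = -208/35 - 2756 = -96668/35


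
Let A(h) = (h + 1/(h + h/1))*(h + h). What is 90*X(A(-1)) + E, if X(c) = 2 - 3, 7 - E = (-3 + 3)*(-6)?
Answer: -83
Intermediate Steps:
E = 7 (E = 7 - (-3 + 3)*(-6) = 7 - 0*(-6) = 7 - 1*0 = 7 + 0 = 7)
A(h) = 2*h*(h + 1/(2*h)) (A(h) = (h + 1/(h + h*1))*(2*h) = (h + 1/(h + h))*(2*h) = (h + 1/(2*h))*(2*h) = 2*h*(h + 1/(2*h)))
X(c) = -1
90*X(A(-1)) + E = 90*(-1) + 7 = -90 + 7 = -83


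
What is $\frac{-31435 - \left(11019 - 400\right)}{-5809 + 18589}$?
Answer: $- \frac{7009}{2130} \approx -3.2906$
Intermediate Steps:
$\frac{-31435 - \left(11019 - 400\right)}{-5809 + 18589} = \frac{-31435 - 10619}{12780} = \left(-31435 - 10619\right) \frac{1}{12780} = \left(-42054\right) \frac{1}{12780} = - \frac{7009}{2130}$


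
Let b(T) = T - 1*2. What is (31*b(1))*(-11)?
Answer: 341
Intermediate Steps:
b(T) = -2 + T (b(T) = T - 2 = -2 + T)
(31*b(1))*(-11) = (31*(-2 + 1))*(-11) = (31*(-1))*(-11) = -31*(-11) = 341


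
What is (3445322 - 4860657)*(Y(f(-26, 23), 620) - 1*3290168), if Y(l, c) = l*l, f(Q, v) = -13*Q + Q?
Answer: 4518915556040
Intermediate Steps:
f(Q, v) = -12*Q
Y(l, c) = l²
(3445322 - 4860657)*(Y(f(-26, 23), 620) - 1*3290168) = (3445322 - 4860657)*((-12*(-26))² - 1*3290168) = -1415335*(312² - 3290168) = -1415335*(97344 - 3290168) = -1415335*(-3192824) = 4518915556040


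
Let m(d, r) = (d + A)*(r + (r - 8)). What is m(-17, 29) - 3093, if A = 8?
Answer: -3543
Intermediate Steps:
m(d, r) = (-8 + 2*r)*(8 + d) (m(d, r) = (d + 8)*(r + (r - 8)) = (8 + d)*(r + (-8 + r)) = (8 + d)*(-8 + 2*r) = (-8 + 2*r)*(8 + d))
m(-17, 29) - 3093 = (-64 - 8*(-17) + 16*29 + 2*(-17)*29) - 3093 = (-64 + 136 + 464 - 986) - 3093 = -450 - 3093 = -3543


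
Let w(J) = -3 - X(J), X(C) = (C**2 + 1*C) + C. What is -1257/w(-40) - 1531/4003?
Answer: 2700058/6096569 ≈ 0.44288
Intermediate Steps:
X(C) = C**2 + 2*C (X(C) = (C**2 + C) + C = (C + C**2) + C = C**2 + 2*C)
w(J) = -3 - J*(2 + J)
-1257/w(-40) - 1531/4003 = -1257/(-3 - 1*(-40)*(2 - 40)) - 1531/4003 = -1257/(-3 - 1*(-40)*(-38)) - 1531*1/4003 = -1257/(-3 - 1520) - 1531/4003 = -1257/(-1523) - 1531/4003 = -1257*(-1/1523) - 1531/4003 = 1257/1523 - 1531/4003 = 2700058/6096569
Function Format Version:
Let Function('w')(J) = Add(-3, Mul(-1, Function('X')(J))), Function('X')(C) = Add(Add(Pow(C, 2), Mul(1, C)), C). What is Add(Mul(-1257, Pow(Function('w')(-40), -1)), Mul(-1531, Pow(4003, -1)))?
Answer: Rational(2700058, 6096569) ≈ 0.44288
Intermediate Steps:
Function('X')(C) = Add(Pow(C, 2), Mul(2, C)) (Function('X')(C) = Add(Add(Pow(C, 2), C), C) = Add(Add(C, Pow(C, 2)), C) = Add(Pow(C, 2), Mul(2, C)))
Function('w')(J) = Add(-3, Mul(-1, J, Add(2, J))) (Function('w')(J) = Add(-3, Mul(-1, Mul(J, Add(2, J)))) = Add(-3, Mul(-1, J, Add(2, J))))
Add(Mul(-1257, Pow(Function('w')(-40), -1)), Mul(-1531, Pow(4003, -1))) = Add(Mul(-1257, Pow(Add(-3, Mul(-1, -40, Add(2, -40))), -1)), Mul(-1531, Pow(4003, -1))) = Add(Mul(-1257, Pow(Add(-3, Mul(-1, -40, -38)), -1)), Mul(-1531, Rational(1, 4003))) = Add(Mul(-1257, Pow(Add(-3, -1520), -1)), Rational(-1531, 4003)) = Add(Mul(-1257, Pow(-1523, -1)), Rational(-1531, 4003)) = Add(Mul(-1257, Rational(-1, 1523)), Rational(-1531, 4003)) = Add(Rational(1257, 1523), Rational(-1531, 4003)) = Rational(2700058, 6096569)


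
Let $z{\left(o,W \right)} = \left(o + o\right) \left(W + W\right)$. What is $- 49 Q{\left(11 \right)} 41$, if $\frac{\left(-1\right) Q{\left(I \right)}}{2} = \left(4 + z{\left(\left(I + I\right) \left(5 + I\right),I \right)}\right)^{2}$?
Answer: $964328293152$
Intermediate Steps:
$z{\left(o,W \right)} = 4 W o$ ($z{\left(o,W \right)} = 2 o 2 W = 4 W o$)
$Q{\left(I \right)} = - 2 \left(4 + 8 I^{2} \left(5 + I\right)\right)^{2}$ ($Q{\left(I \right)} = - 2 \left(4 + 4 I \left(I + I\right) \left(5 + I\right)\right)^{2} = - 2 \left(4 + 4 I 2 I \left(5 + I\right)\right)^{2} = - 2 \left(4 + 8 I^{2} \left(5 + I\right)\right)^{2}$)
$- 49 Q{\left(11 \right)} 41 = - 49 \left(- 32 \left(1 + 2 \cdot 11^{2} \left(5 + 11\right)\right)^{2}\right) 41 = - 49 \left(- 32 \left(1 + 2 \cdot 121 \cdot 16\right)^{2}\right) 41 = - 49 \left(- 32 \left(1 + 3872\right)^{2}\right) 41 = - 49 \left(- 32 \cdot 3873^{2}\right) 41 = - 49 \left(\left(-32\right) 15000129\right) 41 = \left(-49\right) \left(-480004128\right) 41 = 23520202272 \cdot 41 = 964328293152$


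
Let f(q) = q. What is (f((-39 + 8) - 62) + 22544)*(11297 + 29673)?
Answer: 919817470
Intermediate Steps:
(f((-39 + 8) - 62) + 22544)*(11297 + 29673) = (((-39 + 8) - 62) + 22544)*(11297 + 29673) = ((-31 - 62) + 22544)*40970 = (-93 + 22544)*40970 = 22451*40970 = 919817470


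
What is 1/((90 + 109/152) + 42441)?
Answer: 152/6464821 ≈ 2.3512e-5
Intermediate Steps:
1/((90 + 109/152) + 42441) = 1/(13789/152 + 42441) = 1/(6464821/152) = 152/6464821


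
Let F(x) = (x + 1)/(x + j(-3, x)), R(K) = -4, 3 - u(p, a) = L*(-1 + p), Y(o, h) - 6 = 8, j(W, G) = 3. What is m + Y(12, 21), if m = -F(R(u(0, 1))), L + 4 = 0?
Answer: 11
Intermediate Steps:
L = -4 (L = -4 + 0 = -4)
Y(o, h) = 14 (Y(o, h) = 6 + 8 = 14)
u(p, a) = -1 + 4*p (u(p, a) = 3 - (-4)*(-1 + p) = 3 - (4 - 4*p) = 3 + (-4 + 4*p) = -1 + 4*p)
F(x) = (1 + x)/(3 + x) (F(x) = (x + 1)/(x + 3) = (1 + x)/(3 + x))
m = -3 (m = -(1 - 4)/(3 - 4) = -(-3)/(-1) = -(-1)*(-3) = -1*3 = -3)
m + Y(12, 21) = -3 + 14 = 11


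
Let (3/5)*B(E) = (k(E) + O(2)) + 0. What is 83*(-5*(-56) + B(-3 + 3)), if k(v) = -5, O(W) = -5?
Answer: 65570/3 ≈ 21857.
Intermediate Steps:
B(E) = -50/3 (B(E) = 5*((-5 - 5) + 0)/3 = 5*(-10 + 0)/3 = (5/3)*(-10) = -50/3)
83*(-5*(-56) + B(-3 + 3)) = 83*(-5*(-56) - 50/3) = 83*(280 - 50/3) = 83*(790/3) = 65570/3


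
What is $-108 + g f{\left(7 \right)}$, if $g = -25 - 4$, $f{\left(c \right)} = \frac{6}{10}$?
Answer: $- \frac{627}{5} \approx -125.4$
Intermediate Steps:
$f{\left(c \right)} = \frac{3}{5}$ ($f{\left(c \right)} = 6 \cdot \frac{1}{10} = \frac{3}{5}$)
$g = -29$ ($g = -25 - 4 = -29$)
$-108 + g f{\left(7 \right)} = -108 - \frac{87}{5} = - \frac{627}{5}$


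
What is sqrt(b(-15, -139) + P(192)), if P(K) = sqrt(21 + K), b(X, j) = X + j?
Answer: sqrt(-154 + sqrt(213)) ≈ 11.807*I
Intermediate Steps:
sqrt(b(-15, -139) + P(192)) = sqrt((-15 - 139) + sqrt(21 + 192)) = sqrt(-154 + sqrt(213))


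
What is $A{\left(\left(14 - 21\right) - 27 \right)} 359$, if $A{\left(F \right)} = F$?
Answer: $-12206$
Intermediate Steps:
$A{\left(\left(14 - 21\right) - 27 \right)} 359 = \left(\left(14 - 21\right) - 27\right) 359 = \left(-7 - 27\right) 359 = \left(-34\right) 359 = -12206$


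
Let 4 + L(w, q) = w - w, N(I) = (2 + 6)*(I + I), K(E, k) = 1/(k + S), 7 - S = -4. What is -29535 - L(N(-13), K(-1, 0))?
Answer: -29531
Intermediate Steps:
S = 11 (S = 7 - 1*(-4) = 7 + 4 = 11)
K(E, k) = 1/(11 + k) (K(E, k) = 1/(k + 11) = 1/(11 + k))
N(I) = 16*I (N(I) = 8*(2*I) = 16*I)
L(w, q) = -4 (L(w, q) = -4 + (w - w) = -4 + 0 = -4)
-29535 - L(N(-13), K(-1, 0)) = -29535 - 1*(-4) = -29535 + 4 = -29531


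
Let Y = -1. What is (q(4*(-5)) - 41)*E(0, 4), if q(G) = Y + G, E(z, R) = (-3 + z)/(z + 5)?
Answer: 186/5 ≈ 37.200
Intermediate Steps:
E(z, R) = (-3 + z)/(5 + z)
q(G) = -1 + G
(q(4*(-5)) - 41)*E(0, 4) = ((-1 + 4*(-5)) - 41)*((-3 + 0)/(5 + 0)) = ((-1 - 20) - 41)*(-3/5) = (-21 - 41)*((⅕)*(-3)) = -62*(-⅗) = 186/5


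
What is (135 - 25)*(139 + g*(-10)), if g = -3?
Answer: 18590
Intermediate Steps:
(135 - 25)*(139 + g*(-10)) = (135 - 25)*(139 - 3*(-10)) = 110*(139 + 30) = 110*169 = 18590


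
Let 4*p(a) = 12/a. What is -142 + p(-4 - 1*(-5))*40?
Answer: -22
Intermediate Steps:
p(a) = 3/a (p(a) = (12/a)/4 = 3/a)
-142 + p(-4 - 1*(-5))*40 = -142 + (3/(-4 - 1*(-5)))*40 = -142 + (3/(-4 + 5))*40 = -142 + (3/1)*40 = -142 + (3*1)*40 = -142 + 3*40 = -142 + 120 = -22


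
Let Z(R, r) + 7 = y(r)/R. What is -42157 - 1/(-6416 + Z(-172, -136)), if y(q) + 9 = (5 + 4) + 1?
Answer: -46573240677/1104757 ≈ -42157.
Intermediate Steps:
y(q) = 1 (y(q) = -9 + ((5 + 4) + 1) = -9 + (9 + 1) = -9 + 10 = 1)
Z(R, r) = -7 + 1/R
-42157 - 1/(-6416 + Z(-172, -136)) = -42157 - 1/(-6416 + (-7 + 1/(-172))) = -42157 - 1/(-6416 + (-7 - 1/172)) = -42157 - 1/(-6416 - 1205/172) = -42157 - 1/(-1104757/172) = -42157 - 1*(-172/1104757) = -42157 + 172/1104757 = -46573240677/1104757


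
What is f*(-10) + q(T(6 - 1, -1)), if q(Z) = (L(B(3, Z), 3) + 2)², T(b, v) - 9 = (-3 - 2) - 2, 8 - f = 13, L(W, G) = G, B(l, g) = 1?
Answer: 75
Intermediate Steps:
f = -5 (f = 8 - 1*13 = 8 - 13 = -5)
T(b, v) = 2 (T(b, v) = 9 + ((-3 - 2) - 2) = 9 + (-5 - 2) = 9 - 7 = 2)
q(Z) = 25 (q(Z) = (3 + 2)² = 5² = 25)
f*(-10) + q(T(6 - 1, -1)) = -5*(-10) + 25 = 50 + 25 = 75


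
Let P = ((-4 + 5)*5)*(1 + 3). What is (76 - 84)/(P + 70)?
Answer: -4/45 ≈ -0.088889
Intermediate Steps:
P = 20 (P = (1*5)*4 = 5*4 = 20)
(76 - 84)/(P + 70) = (76 - 84)/(20 + 70) = -8/90 = (1/90)*(-8) = -4/45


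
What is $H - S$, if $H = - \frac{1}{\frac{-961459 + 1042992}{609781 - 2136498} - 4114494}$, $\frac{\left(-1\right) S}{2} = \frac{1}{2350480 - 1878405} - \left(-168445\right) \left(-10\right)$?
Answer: $- \frac{9990198147029417891279263}{2965418429470361825} \approx -3.3689 \cdot 10^{6}$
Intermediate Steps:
$S = \frac{1590373467498}{472075}$ ($S = - 2 \left(\frac{1}{2350480 - 1878405} - \left(-168445\right) \left(-10\right)\right) = - 2 \left(\frac{1}{472075} - 1684450\right) = \left(-2\right) \left(- \frac{795186733749}{472075}\right) = \frac{1590373467498}{472075} \approx 3.3689 \cdot 10^{6}$)
$H = \frac{1526717}{6281668017731}$ ($H = - \frac{1}{\frac{81533}{-1526717} - 4114494} = - \frac{1}{81533 \left(- \frac{1}{1526717}\right) - 4114494} = - \frac{1}{- \frac{81533}{1526717} - 4114494} = - \frac{1}{- \frac{6281668017731}{1526717}} = \left(-1\right) \left(- \frac{1526717}{6281668017731}\right) = \frac{1526717}{6281668017731} \approx 2.4304 \cdot 10^{-7}$)
$H - S = \frac{1526717}{6281668017731} - \frac{1590373467498}{472075} = - \frac{9990198147029417891279263}{2965418429470361825}$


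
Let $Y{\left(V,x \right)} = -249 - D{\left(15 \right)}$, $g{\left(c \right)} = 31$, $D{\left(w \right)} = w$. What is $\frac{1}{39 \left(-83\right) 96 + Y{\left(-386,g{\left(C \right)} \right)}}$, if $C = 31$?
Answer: $- \frac{1}{311016} \approx -3.2153 \cdot 10^{-6}$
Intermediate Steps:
$Y{\left(V,x \right)} = -264$ ($Y{\left(V,x \right)} = -249 - 15 = -264$)
$\frac{1}{39 \left(-83\right) 96 + Y{\left(-386,g{\left(C \right)} \right)}} = \frac{1}{39 \left(-83\right) 96 - 264} = \frac{1}{\left(-3237\right) 96 - 264} = \frac{1}{-310752 - 264} = \frac{1}{-311016} = - \frac{1}{311016}$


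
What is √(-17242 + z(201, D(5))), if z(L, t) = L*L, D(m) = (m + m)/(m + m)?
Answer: √23159 ≈ 152.18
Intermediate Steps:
D(m) = 1 (D(m) = (2*m)/((2*m)) = (2*m)*(1/(2*m)) = 1)
z(L, t) = L²
√(-17242 + z(201, D(5))) = √(-17242 + 201²) = √(-17242 + 40401) = √23159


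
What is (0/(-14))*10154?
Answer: 0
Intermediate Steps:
(0/(-14))*10154 = (0*(-1/14))*10154 = 0*10154 = 0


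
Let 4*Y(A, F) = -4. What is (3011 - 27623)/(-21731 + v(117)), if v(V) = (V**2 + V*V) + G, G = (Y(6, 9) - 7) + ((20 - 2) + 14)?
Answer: -24612/5671 ≈ -4.3400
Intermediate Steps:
Y(A, F) = -1 (Y(A, F) = (1/4)*(-4) = -1)
G = 24 (G = (-1 - 7) + ((20 - 2) + 14) = -8 + (18 + 14) = -8 + 32 = 24)
v(V) = 24 + 2*V**2 (v(V) = (V**2 + V*V) + 24 = (V**2 + V**2) + 24 = 2*V**2 + 24 = 24 + 2*V**2)
(3011 - 27623)/(-21731 + v(117)) = (3011 - 27623)/(-21731 + (24 + 2*117**2)) = -24612/(-21731 + (24 + 2*13689)) = -24612/(-21731 + (24 + 27378)) = -24612/(-21731 + 27402) = -24612/5671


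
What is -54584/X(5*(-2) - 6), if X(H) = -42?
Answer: 27292/21 ≈ 1299.6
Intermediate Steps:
-54584/X(5*(-2) - 6) = -54584/(-42) = -54584*(-1/42) = 27292/21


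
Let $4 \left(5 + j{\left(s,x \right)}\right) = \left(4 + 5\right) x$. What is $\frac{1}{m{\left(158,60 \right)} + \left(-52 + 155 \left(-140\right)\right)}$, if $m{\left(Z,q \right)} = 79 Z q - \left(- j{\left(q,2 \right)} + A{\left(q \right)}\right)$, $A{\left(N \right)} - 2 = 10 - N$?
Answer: $\frac{2}{1454431} \approx 1.3751 \cdot 10^{-6}$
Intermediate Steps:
$A{\left(N \right)} = 12 - N$ ($A{\left(N \right)} = 2 - \left(-10 + N\right) = 12 - N$)
$j{\left(s,x \right)} = -5 + \frac{9 x}{4}$ ($j{\left(s,x \right)} = -5 + \frac{\left(4 + 5\right) x}{4} = -5 + \frac{9 x}{4}$)
$m{\left(Z,q \right)} = - \frac{25}{2} + q + 79 Z q$ ($m{\left(Z,q \right)} = 79 Z q + \left(\left(-5 + \frac{9}{4} \cdot 2\right) - \left(12 - q\right)\right) = 79 Z q + \left(\left(-5 + \frac{9}{2}\right) + \left(-12 + q\right)\right) = 79 Z q + \left(- \frac{1}{2} + \left(-12 + q\right)\right) = 79 Z q + \left(- \frac{25}{2} + q\right) = - \frac{25}{2} + q + 79 Z q$)
$\frac{1}{m{\left(158,60 \right)} + \left(-52 + 155 \left(-140\right)\right)} = \frac{1}{\left(- \frac{25}{2} + 60 + 79 \cdot 158 \cdot 60\right) + \left(-52 + 155 \left(-140\right)\right)} = \frac{1}{\left(- \frac{25}{2} + 60 + 748920\right) - 21752} = \frac{1}{\frac{1497935}{2} - 21752} = \frac{1}{\frac{1454431}{2}} = \frac{2}{1454431}$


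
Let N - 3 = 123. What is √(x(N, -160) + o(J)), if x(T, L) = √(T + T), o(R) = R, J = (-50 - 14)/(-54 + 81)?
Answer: √(-192 + 486*√7)/9 ≈ 3.6748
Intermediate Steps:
N = 126 (N = 3 + 123 = 126)
J = -64/27 ≈ -2.3704
x(T, L) = √2*√T (x(T, L) = √(2*T) = √2*√T)
√(x(N, -160) + o(J)) = √(√2*√126 - 64/27) = √(√2*(3*√14) - 64/27) = √(6*√7 - 64/27) = √(-64/27 + 6*√7)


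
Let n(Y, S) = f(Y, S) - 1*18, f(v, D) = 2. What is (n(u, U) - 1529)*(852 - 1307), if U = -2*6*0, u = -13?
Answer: 702975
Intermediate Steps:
U = 0 (U = -12*0 = 0)
n(Y, S) = -16 (n(Y, S) = 2 - 1*18 = 2 - 18 = -16)
(n(u, U) - 1529)*(852 - 1307) = (-16 - 1529)*(852 - 1307) = -1545*(-455) = 702975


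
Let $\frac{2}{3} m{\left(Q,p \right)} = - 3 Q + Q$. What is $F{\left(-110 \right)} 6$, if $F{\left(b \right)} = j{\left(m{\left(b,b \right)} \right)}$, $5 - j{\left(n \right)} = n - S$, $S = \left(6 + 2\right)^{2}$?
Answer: $-1566$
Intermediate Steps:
$S = 64$ ($S = 8^{2} = 64$)
$m{\left(Q,p \right)} = - 3 Q$ ($m{\left(Q,p \right)} = \frac{3 \left(- 3 Q + Q\right)}{2} = \frac{3 \left(- 2 Q\right)}{2} = - 3 Q$)
$j{\left(n \right)} = 69 - n$ ($j{\left(n \right)} = 5 - \left(n - 64\right) = 5 - \left(-64 + n\right) = 69 - n$)
$F{\left(b \right)} = 69 + 3 b$ ($F{\left(b \right)} = 69 - - 3 b = 69 + 3 b$)
$F{\left(-110 \right)} 6 = \left(69 + 3 \left(-110\right)\right) 6 = \left(69 - 330\right) 6 = \left(-261\right) 6 = -1566$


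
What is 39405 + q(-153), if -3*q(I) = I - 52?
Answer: 118420/3 ≈ 39473.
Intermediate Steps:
q(I) = 52/3 - I/3 (q(I) = -(I - 52)/3 = -(-52 + I)/3 = 52/3 - I/3)
39405 + q(-153) = 39405 + (52/3 - ⅓*(-153)) = 39405 + (52/3 + 51) = 39405 + 205/3 = 118420/3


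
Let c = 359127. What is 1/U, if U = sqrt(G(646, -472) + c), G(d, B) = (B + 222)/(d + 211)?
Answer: sqrt(263760251773)/307771589 ≈ 0.0016687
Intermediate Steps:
G(d, B) = (222 + B)/(211 + d)
U = sqrt(263760251773)/857 (U = sqrt((222 - 472)/(211 + 646) + 359127) = sqrt(-250/857 + 359127) = sqrt(307771589/857) = sqrt(263760251773)/857 ≈ 599.27)
1/U = 1/(sqrt(263760251773)/857) = sqrt(263760251773)/307771589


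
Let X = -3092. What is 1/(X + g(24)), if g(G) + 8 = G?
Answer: -1/3076 ≈ -0.00032510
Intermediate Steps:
g(G) = -8 + G
1/(X + g(24)) = 1/(-3092 + (-8 + 24)) = 1/(-3092 + 16) = 1/(-3076) = -1/3076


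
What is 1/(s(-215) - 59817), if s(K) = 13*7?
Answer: -1/59726 ≈ -1.6743e-5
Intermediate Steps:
s(K) = 91
1/(s(-215) - 59817) = 1/(91 - 59817) = 1/(-59726) = -1/59726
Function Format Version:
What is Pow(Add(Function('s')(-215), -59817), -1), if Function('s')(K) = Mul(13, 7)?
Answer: Rational(-1, 59726) ≈ -1.6743e-5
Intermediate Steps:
Function('s')(K) = 91
Pow(Add(Function('s')(-215), -59817), -1) = Pow(Add(91, -59817), -1) = Pow(-59726, -1) = Rational(-1, 59726)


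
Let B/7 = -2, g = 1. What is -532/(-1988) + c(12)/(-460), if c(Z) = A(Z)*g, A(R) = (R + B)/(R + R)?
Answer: 104951/391920 ≈ 0.26779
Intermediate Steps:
B = -14 (B = 7*(-2) = -14)
A(R) = (-14 + R)/(2*R) (A(R) = (R - 14)/(R + R) = (-14 + R)/((2*R)) = (-14 + R)*(1/(2*R)) = (-14 + R)/(2*R))
c(Z) = (-14 + Z)/(2*Z) (c(Z) = ((-14 + Z)/(2*Z))*1 = (-14 + Z)/(2*Z))
-532/(-1988) + c(12)/(-460) = -532/(-1988) + ((½)*(-14 + 12)/12)/(-460) = -532*(-1/1988) + ((½)*(1/12)*(-2))*(-1/460) = 19/71 - 1/12*(-1/460) = 19/71 + 1/5520 = 104951/391920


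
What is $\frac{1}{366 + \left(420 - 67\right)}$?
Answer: $\frac{1}{719} \approx 0.0013908$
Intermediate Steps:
$\frac{1}{366 + \left(420 - 67\right)} = \frac{1}{366 + 353} = \frac{1}{719}$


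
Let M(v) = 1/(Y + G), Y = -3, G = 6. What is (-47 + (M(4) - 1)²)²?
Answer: 175561/81 ≈ 2167.4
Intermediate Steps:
M(v) = ⅓ (M(v) = 1/(-3 + 6) = 1/3 = ⅓)
(-47 + (M(4) - 1)²)² = (-47 + (⅓ - 1)²)² = (-47 + (-⅔)²)² = (-47 + 4/9)² = (-419/9)² = 175561/81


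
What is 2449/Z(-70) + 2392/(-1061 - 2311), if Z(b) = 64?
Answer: 2026235/53952 ≈ 37.556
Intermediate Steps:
2449/Z(-70) + 2392/(-1061 - 2311) = 2449/64 + 2392/(-1061 - 2311) = 2449*(1/64) + 2392/(-3372) = 2449/64 + 2392*(-1/3372) = 2449/64 - 598/843 = 2026235/53952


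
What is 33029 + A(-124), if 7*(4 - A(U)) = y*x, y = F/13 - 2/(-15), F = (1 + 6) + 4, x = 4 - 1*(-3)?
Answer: 6441244/195 ≈ 33032.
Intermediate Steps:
x = 7 (x = 4 + 3 = 7)
F = 11 (F = 7 + 4 = 11)
y = 191/195 (y = 11/13 - 2/(-15) = 11*(1/13) - 2*(-1/15) = 11/13 + 2/15 = 191/195 ≈ 0.97949)
A(U) = 589/195 (A(U) = 4 - 191*7/1365 = 4 - ⅐*1337/195 = 4 - 191/195 = 589/195)
33029 + A(-124) = 33029 + 589/195 = 6441244/195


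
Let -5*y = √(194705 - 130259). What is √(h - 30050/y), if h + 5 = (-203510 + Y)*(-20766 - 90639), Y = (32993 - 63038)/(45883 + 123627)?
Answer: √(51146712591777960386924970 + 5259511673443500*√64446)/47496702 ≈ 1.5057e+5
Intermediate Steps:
y = -√64446/5 (y = -√(194705 - 130259)/5 = -√64446/5 ≈ -50.772)
Y = -6009/33902 (Y = -30045/169510 = -30045*1/169510 = -6009/33902 ≈ -0.17725)
h = 768627882871235/33902 (h = -5 + (-203510 - 6009/33902)*(-20766 - 90639) = -5 - 6899402029/33902*(-111405) = -5 + 768627883040745/33902 = 768627882871235/33902 ≈ 2.2672e+10)
√(h - 30050/y) = √(768627882871235/33902 - 30050*(-5*√64446/64446)) = √(768627882871235/33902 - (-75125)*√64446/32223) = √(768627882871235/33902 + 75125*√64446/32223)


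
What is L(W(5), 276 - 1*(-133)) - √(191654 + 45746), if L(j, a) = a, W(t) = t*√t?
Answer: 409 - 10*√2374 ≈ -78.237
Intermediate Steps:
W(t) = t^(3/2)
L(W(5), 276 - 1*(-133)) - √(191654 + 45746) = (276 - 1*(-133)) - √(191654 + 45746) = (276 + 133) - √237400 = 409 - 10*√2374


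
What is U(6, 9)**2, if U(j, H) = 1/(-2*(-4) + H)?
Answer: 1/289 ≈ 0.0034602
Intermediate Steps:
U(j, H) = 1/(8 + H)
U(6, 9)**2 = (1/(8 + 9))**2 = (1/17)**2 = 1/289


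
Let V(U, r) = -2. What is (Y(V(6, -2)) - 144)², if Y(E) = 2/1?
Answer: 20164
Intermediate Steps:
Y(E) = 2 (Y(E) = 2*1 = 2)
(Y(V(6, -2)) - 144)² = (2 - 144)² = (-142)² = 20164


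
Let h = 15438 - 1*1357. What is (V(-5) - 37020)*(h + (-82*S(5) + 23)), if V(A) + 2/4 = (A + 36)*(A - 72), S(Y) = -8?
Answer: -581654700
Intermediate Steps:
h = 14081 (h = 15438 - 1357 = 14081)
V(A) = -½ + (-72 + A)*(36 + A) (V(A) = -½ + (A + 36)*(A - 72) = -½ + (36 + A)*(-72 + A) = -½ + (-72 + A)*(36 + A))
(V(-5) - 37020)*(h + (-82*S(5) + 23)) = ((-5185/2 + (-5)² - 36*(-5)) - 37020)*(14081 + (-82*(-8) + 23)) = ((-5185/2 + 25 + 180) - 37020)*(14081 + (656 + 23)) = (-4775/2 - 37020)*(14081 + 679) = -78815/2*14760 = -581654700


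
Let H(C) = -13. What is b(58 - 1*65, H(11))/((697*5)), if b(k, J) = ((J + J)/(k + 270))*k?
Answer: 182/916555 ≈ 0.00019857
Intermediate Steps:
b(k, J) = 2*J*k/(270 + k) (b(k, J) = ((2*J)/(270 + k))*k = (2*J/(270 + k))*k = 2*J*k/(270 + k))
b(58 - 1*65, H(11))/((697*5)) = (2*(-13)*(58 - 1*65)/(270 + (58 - 1*65)))/((697*5)) = (2*(-13)*(58 - 65)/(270 + (58 - 65)))/3485 = (2*(-13)*(-7)/(270 - 7))*(1/3485) = (2*(-13)*(-7)/263)*(1/3485) = (2*(-13)*(-7)*(1/263))*(1/3485) = (182/263)*(1/3485) = 182/916555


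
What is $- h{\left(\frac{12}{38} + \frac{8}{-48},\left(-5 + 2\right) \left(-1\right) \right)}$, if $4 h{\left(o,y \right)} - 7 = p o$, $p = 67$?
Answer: $- \frac{1937}{456} \approx -4.2478$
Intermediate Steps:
$h{\left(o,y \right)} = \frac{7}{4} + \frac{67 o}{4}$
$- h{\left(\frac{12}{38} + \frac{8}{-48},\left(-5 + 2\right) \left(-1\right) \right)} = - (\frac{7}{4} + \frac{67 \left(\frac{12}{38} + \frac{8}{-48}\right)}{4}) = - (\frac{7}{4} + \frac{67 \left(12 \cdot \frac{1}{38} + 8 \left(- \frac{1}{48}\right)\right)}{4}) = - (\frac{7}{4} + \frac{67 \left(\frac{6}{19} - \frac{1}{6}\right)}{4}) = - (\frac{7}{4} + \frac{67}{4} \cdot \frac{17}{114}) = - (\frac{7}{4} + \frac{1139}{456}) = \left(-1\right) \frac{1937}{456} = - \frac{1937}{456}$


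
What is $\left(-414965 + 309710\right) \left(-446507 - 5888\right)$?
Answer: $47616835725$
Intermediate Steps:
$\left(-414965 + 309710\right) \left(-446507 - 5888\right) = \left(-105255\right) \left(-452395\right) = 47616835725$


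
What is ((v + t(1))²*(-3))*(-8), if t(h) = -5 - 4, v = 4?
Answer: 600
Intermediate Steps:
t(h) = -9
((v + t(1))²*(-3))*(-8) = ((4 - 9)²*(-3))*(-8) = ((-5)²*(-3))*(-8) = (25*(-3))*(-8) = -75*(-8) = 600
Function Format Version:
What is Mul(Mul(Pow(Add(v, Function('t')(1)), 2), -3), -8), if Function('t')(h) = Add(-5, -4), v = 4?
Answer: 600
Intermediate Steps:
Function('t')(h) = -9
Mul(Mul(Pow(Add(v, Function('t')(1)), 2), -3), -8) = Mul(Mul(Pow(Add(4, -9), 2), -3), -8) = Mul(Mul(Pow(-5, 2), -3), -8) = Mul(Mul(25, -3), -8) = Mul(-75, -8) = 600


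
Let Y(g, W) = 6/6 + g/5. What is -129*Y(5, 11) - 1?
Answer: -259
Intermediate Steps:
Y(g, W) = 1 + g/5 (Y(g, W) = 6*(⅙) + g*(⅕) = 1 + g/5)
-129*Y(5, 11) - 1 = -129*(1 + (⅕)*5) - 1 = -129*(1 + 1) - 1 = -129*2 - 1 = -258 - 1 = -259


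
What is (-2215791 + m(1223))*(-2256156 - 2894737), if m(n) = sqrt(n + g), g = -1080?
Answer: 11413302351363 - 5150893*sqrt(143) ≈ 1.1413e+13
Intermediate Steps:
m(n) = sqrt(-1080 + n) (m(n) = sqrt(n - 1080) = sqrt(-1080 + n))
(-2215791 + m(1223))*(-2256156 - 2894737) = (-2215791 + sqrt(-1080 + 1223))*(-2256156 - 2894737) = (-2215791 + sqrt(143))*(-5150893) = 11413302351363 - 5150893*sqrt(143)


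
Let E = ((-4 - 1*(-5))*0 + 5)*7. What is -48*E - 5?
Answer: -1685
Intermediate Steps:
E = 35 (E = ((-4 + 5)*0 + 5)*7 = (1*0 + 5)*7 = (0 + 5)*7 = 5*7 = 35)
-48*E - 5 = -48*35 - 5 = -1680 - 5 = -1685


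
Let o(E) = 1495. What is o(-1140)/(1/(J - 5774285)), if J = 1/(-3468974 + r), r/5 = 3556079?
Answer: -123544144295431080/14311421 ≈ -8.6325e+9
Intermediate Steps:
r = 17780395 (r = 5*3556079 = 17780395)
J = 1/14311421 (J = 1/(-3468974 + 17780395) = 1/14311421 ≈ 6.9874e-8)
o(-1140)/(1/(J - 5774285)) = 1495/(1/(1/14311421 - 5774285)) = 1495/(1/(-82638223608984/14311421)) = 1495/(-14311421/82638223608984) = 1495*(-82638223608984/14311421) = -123544144295431080/14311421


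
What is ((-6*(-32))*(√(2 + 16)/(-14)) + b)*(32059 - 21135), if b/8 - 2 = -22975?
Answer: -2007656416 - 3146112*√2/7 ≈ -2.0083e+9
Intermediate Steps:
b = -183784 (b = 16 + 8*(-22975) = 16 - 183800 = -183784)
((-6*(-32))*(√(2 + 16)/(-14)) + b)*(32059 - 21135) = ((-6*(-32))*(√(2 + 16)/(-14)) - 183784)*(32059 - 21135) = (192*(√18*(-1/14)) - 183784)*10924 = (192*((3*√2)*(-1/14)) - 183784)*10924 = (192*(-3*√2/14) - 183784)*10924 = (-288*√2/7 - 183784)*10924 = (-183784 - 288*√2/7)*10924 = -2007656416 - 3146112*√2/7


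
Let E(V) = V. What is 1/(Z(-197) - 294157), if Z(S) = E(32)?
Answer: -1/294125 ≈ -3.3999e-6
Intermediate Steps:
Z(S) = 32
1/(Z(-197) - 294157) = 1/(32 - 294157) = 1/(-294125) = -1/294125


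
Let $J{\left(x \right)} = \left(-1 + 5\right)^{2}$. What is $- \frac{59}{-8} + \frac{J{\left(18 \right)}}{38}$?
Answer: $\frac{1185}{152} \approx 7.7961$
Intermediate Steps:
$J{\left(x \right)} = 16$ ($J{\left(x \right)} = 4^{2} = 16$)
$- \frac{59}{-8} + \frac{J{\left(18 \right)}}{38} = - \frac{59}{-8} + \frac{16}{38} = \left(-59\right) \left(- \frac{1}{8}\right) + 16 \cdot \frac{1}{38} = \frac{59}{8} + \frac{8}{19} = \frac{1185}{152}$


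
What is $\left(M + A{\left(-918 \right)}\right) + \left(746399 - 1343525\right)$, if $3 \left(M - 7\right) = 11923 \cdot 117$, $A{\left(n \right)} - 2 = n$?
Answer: $-133038$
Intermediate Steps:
$A{\left(n \right)} = 2 + n$
$M = 465004$ ($M = 7 + \frac{11923 \cdot 117}{3} = 7 + \frac{1}{3} \cdot 1394991 = 7 + 464997 = 465004$)
$\left(M + A{\left(-918 \right)}\right) + \left(746399 - 1343525\right) = \left(465004 + \left(2 - 918\right)\right) + \left(746399 - 1343525\right) = \left(465004 - 916\right) - 597126 = 464088 - 597126 = -133038$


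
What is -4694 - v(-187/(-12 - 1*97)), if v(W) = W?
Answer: -511833/109 ≈ -4695.7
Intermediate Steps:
-4694 - v(-187/(-12 - 1*97)) = -4694 - (-187)/(-12 - 1*97) = -4694 - (-187)/(-12 - 97) = -4694 - (-187)/(-109) = -4694 - (-187)*(-1)/109 = -4694 - 1*187/109 = -4694 - 187/109 = -511833/109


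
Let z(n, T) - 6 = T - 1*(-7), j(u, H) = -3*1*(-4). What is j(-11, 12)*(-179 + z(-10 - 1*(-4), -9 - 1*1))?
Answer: -2112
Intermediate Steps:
j(u, H) = 12 (j(u, H) = -3*(-4) = 12)
z(n, T) = 13 + T (z(n, T) = 6 + (T - 1*(-7)) = 6 + (T + 7) = 6 + (7 + T) = 13 + T)
j(-11, 12)*(-179 + z(-10 - 1*(-4), -9 - 1*1)) = 12*(-179 + (13 + (-9 - 1*1))) = 12*(-179 + (13 + (-9 - 1))) = 12*(-179 + (13 - 10)) = 12*(-179 + 3) = 12*(-176) = -2112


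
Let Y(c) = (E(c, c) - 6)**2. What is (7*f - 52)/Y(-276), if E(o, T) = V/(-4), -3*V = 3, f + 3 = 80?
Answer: 7792/529 ≈ 14.730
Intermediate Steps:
f = 77 (f = -3 + 80 = 77)
V = -1 (V = -1/3*3 = -1)
E(o, T) = 1/4 (E(o, T) = -1/(-4) = -1*(-1/4) = 1/4)
Y(c) = 529/16 (Y(c) = (1/4 - 6)**2 = (-23/4)**2 = 529/16)
(7*f - 52)/Y(-276) = (7*77 - 52)/(529/16) = (539 - 52)*(16/529) = 487*(16/529) = 7792/529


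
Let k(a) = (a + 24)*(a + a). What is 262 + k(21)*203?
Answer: 383932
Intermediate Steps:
k(a) = 2*a*(24 + a) (k(a) = (24 + a)*(2*a) = 2*a*(24 + a))
262 + k(21)*203 = 262 + (2*21*(24 + 21))*203 = 262 + (2*21*45)*203 = 262 + 1890*203 = 262 + 383670 = 383932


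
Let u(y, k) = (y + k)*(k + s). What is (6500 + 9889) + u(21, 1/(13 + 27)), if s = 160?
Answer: 31605641/1600 ≈ 19754.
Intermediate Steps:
u(y, k) = (160 + k)*(k + y) (u(y, k) = (y + k)*(k + 160) = (k + y)*(160 + k) = (160 + k)*(k + y))
(6500 + 9889) + u(21, 1/(13 + 27)) = (6500 + 9889) + ((1/(13 + 27))² + 160/(13 + 27) + 160*21 + 21/(13 + 27)) = 16389 + ((1/40)² + 160/40 + 3360 + 21/40) = 16389 + ((1/40)² + 160*(1/40) + 3360 + (1/40)*21) = 16389 + (1/1600 + 4 + 3360 + 21/40) = 16389 + 5383241/1600 = 31605641/1600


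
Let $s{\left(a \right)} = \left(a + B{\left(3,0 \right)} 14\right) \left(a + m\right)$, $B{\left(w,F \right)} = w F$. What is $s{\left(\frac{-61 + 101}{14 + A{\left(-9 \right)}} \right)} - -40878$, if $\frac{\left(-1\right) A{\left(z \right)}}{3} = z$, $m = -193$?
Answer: $\frac{68400998}{1681} \approx 40691.0$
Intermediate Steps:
$B{\left(w,F \right)} = F w$
$A{\left(z \right)} = - 3 z$
$s{\left(a \right)} = a \left(-193 + a\right)$ ($s{\left(a \right)} = \left(a + 0 \cdot 3 \cdot 14\right) \left(a - 193\right) = \left(a + 0 \cdot 14\right) \left(-193 + a\right) = \left(a + 0\right) \left(-193 + a\right) = a \left(-193 + a\right)$)
$s{\left(\frac{-61 + 101}{14 + A{\left(-9 \right)}} \right)} - -40878 = \frac{-61 + 101}{14 - -27} \left(-193 + \frac{-61 + 101}{14 - -27}\right) - -40878 = \frac{40}{14 + 27} \left(-193 + \frac{40}{14 + 27}\right) + 40878 = \frac{40}{41} \left(-193 + \frac{40}{41}\right) + 40878 = 40 \cdot \frac{1}{41} \left(-193 + 40 \cdot \frac{1}{41}\right) + 40878 = \frac{40 \left(-193 + \frac{40}{41}\right)}{41} + 40878 = \frac{40}{41} \left(- \frac{7873}{41}\right) + 40878 = - \frac{314920}{1681} + 40878 = \frac{68400998}{1681}$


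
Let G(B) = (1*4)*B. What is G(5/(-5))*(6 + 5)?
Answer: -44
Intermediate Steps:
G(B) = 4*B
G(5/(-5))*(6 + 5) = (4*(5/(-5)))*(6 + 5) = (4*(5*(-⅕)))*11 = (4*(-1))*11 = -4*11 = -44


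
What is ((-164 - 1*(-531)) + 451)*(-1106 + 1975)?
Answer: 710842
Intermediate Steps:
((-164 - 1*(-531)) + 451)*(-1106 + 1975) = ((-164 + 531) + 451)*869 = (367 + 451)*869 = 818*869 = 710842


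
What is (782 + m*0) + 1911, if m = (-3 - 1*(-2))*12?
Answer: 2693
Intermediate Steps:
m = -12 (m = (-3 + 2)*12 = -1*12 = -12)
(782 + m*0) + 1911 = (782 - 12*0) + 1911 = (782 + 0) + 1911 = 782 + 1911 = 2693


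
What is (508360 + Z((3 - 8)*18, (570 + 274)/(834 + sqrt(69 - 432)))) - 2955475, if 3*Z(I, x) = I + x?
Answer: (-80755785*sqrt(3) + 6122755946*I)/(3*(-834*I + 11*sqrt(3))) ≈ -2.4471e+6 - 0.0076752*I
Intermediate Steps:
Z(I, x) = I/3 + x/3 (Z(I, x) = (I + x)/3 = I/3 + x/3)
(508360 + Z((3 - 8)*18, (570 + 274)/(834 + sqrt(69 - 432)))) - 2955475 = (508360 + (((3 - 8)*18)/3 + ((570 + 274)/(834 + sqrt(69 - 432)))/3)) - 2955475 = (508360 + ((-5*18)/3 + (844/(834 + sqrt(-363)))/3)) - 2955475 = (508360 + ((1/3)*(-90) + (844/(834 + 11*I*sqrt(3)))/3)) - 2955475 = (508360 + (-30 + 844/(3*(834 + 11*I*sqrt(3))))) - 2955475 = (508330 + 844/(3*(834 + 11*I*sqrt(3)))) - 2955475 = -2447145 + 844/(3*(834 + 11*I*sqrt(3)))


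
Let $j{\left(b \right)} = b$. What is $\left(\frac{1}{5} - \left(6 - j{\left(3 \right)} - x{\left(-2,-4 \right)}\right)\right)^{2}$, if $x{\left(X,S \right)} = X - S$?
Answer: $\frac{16}{25} \approx 0.64$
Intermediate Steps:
$\left(\frac{1}{5} - \left(6 - j{\left(3 \right)} - x{\left(-2,-4 \right)}\right)\right)^{2} = \left(\frac{1}{5} + \left(\left(3 - -2\right) - 6\right)\right)^{2} = \left(\frac{1}{5} + \left(\left(3 + \left(-2 + 4\right)\right) - 6\right)\right)^{2} = \left(\frac{1}{5} + \left(\left(3 + 2\right) - 6\right)\right)^{2} = \left(\frac{1}{5} + \left(5 - 6\right)\right)^{2} = \left(\frac{1}{5} - 1\right)^{2} = \left(- \frac{4}{5}\right)^{2} = \frac{16}{25}$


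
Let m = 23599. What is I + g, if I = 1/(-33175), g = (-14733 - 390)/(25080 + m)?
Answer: -501754204/1614925825 ≈ -0.31070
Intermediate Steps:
g = -15123/48679 (g = (-14733 - 390)/(25080 + 23599) = -15123/48679 ≈ -0.31067)
I = -1/33175 ≈ -3.0143e-5
I + g = -1/33175 - 15123/48679 = -501754204/1614925825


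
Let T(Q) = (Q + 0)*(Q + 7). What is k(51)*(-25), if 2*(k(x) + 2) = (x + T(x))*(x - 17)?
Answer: -1278775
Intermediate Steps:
T(Q) = Q*(7 + Q)
k(x) = -2 + (-17 + x)*(x + x*(7 + x))/2 (k(x) = -2 + ((x + x*(7 + x))*(x - 17))/2 = -2 + ((x + x*(7 + x))*(-17 + x))/2 = -2 + ((-17 + x)*(x + x*(7 + x)))/2 = -2 + (-17 + x)*(x + x*(7 + x))/2)
k(51)*(-25) = (-2 + (½)*51³ - 68*51 - 9/2*51²)*(-25) = (-2 + (½)*132651 - 3468 - 9/2*2601)*(-25) = (-2 + 132651/2 - 3468 - 23409/2)*(-25) = 51151*(-25) = -1278775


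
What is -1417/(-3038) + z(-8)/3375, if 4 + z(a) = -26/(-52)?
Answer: 2385871/5126625 ≈ 0.46539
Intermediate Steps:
z(a) = -7/2 (z(a) = -4 - 26/(-52) = -4 - 26*(-1/52) = -4 + ½ = -7/2)
-1417/(-3038) + z(-8)/3375 = -1417/(-3038) - 7/2/3375 = -1417*(-1/3038) - 7/2*1/3375 = 1417/3038 - 7/6750 = 2385871/5126625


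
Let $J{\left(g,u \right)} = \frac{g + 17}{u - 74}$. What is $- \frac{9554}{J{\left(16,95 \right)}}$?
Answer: $- \frac{66878}{11} \approx -6079.8$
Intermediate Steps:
$J{\left(g,u \right)} = \frac{17 + g}{-74 + u}$
$- \frac{9554}{J{\left(16,95 \right)}} = - \frac{9554}{\frac{1}{-74 + 95} \left(17 + 16\right)} = - \frac{9554}{\frac{1}{21} \cdot 33} = - \frac{9554}{\frac{11}{7}} = \left(-9554\right) \frac{7}{11} = - \frac{66878}{11}$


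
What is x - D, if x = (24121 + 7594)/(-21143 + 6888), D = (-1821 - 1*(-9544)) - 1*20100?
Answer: 35280484/2851 ≈ 12375.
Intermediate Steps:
D = -12377 (D = (-1821 + 9544) - 20100 = 7723 - 20100 = -12377)
x = -6343/2851 (x = 31715/(-14255) = 31715*(-1/14255) = -6343/2851 ≈ -2.2248)
x - D = -6343/2851 - 1*(-12377) = -6343/2851 + 12377 = 35280484/2851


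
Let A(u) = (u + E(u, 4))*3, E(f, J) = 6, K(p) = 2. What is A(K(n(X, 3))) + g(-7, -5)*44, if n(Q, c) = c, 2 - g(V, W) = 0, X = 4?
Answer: 112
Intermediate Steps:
g(V, W) = 2 (g(V, W) = 2 - 1*0 = 2 + 0 = 2)
A(u) = 18 + 3*u (A(u) = (u + 6)*3 = (6 + u)*3 = 18 + 3*u)
A(K(n(X, 3))) + g(-7, -5)*44 = (18 + 3*2) + 2*44 = (18 + 6) + 88 = 24 + 88 = 112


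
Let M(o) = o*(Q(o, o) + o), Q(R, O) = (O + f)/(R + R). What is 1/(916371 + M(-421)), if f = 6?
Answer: 2/2186809 ≈ 9.1457e-7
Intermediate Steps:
Q(R, O) = (6 + O)/(2*R) (Q(R, O) = (O + 6)/(R + R) = (6 + O)/((2*R)) = (6 + O)*(1/(2*R)) = (6 + O)/(2*R))
M(o) = o*(o + (6 + o)/(2*o)) (M(o) = o*((6 + o)/(2*o) + o) = o*(o + (6 + o)/(2*o)))
1/(916371 + M(-421)) = 1/(916371 + (3 + (-421)² + (½)*(-421))) = 1/(916371 + (3 + 177241 - 421/2)) = 1/(916371 + 354067/2) = 1/(2186809/2) = 2/2186809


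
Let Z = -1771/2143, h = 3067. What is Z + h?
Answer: 6570810/2143 ≈ 3066.2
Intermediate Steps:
Z = -1771/2143 (Z = -1771*1/2143 = -1771/2143 ≈ -0.82641)
Z + h = -1771/2143 + 3067 = 6570810/2143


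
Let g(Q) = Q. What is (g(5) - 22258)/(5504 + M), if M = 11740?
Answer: -22253/17244 ≈ -1.2905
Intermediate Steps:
(g(5) - 22258)/(5504 + M) = (5 - 22258)/(5504 + 11740) = -22253/17244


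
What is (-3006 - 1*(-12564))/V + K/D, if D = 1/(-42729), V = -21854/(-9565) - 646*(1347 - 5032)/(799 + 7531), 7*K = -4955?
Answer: 28584547724301105/945066787 ≈ 3.0246e+7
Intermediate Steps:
K = -4955/7 (K = (⅐)*(-4955) = -4955/7 ≈ -707.86)
V = 135009541/468685 (V = -21854*(-1/9565) - 646/(8330/(-3685)) = 21854/9565 - 646/(8330*(-1/3685)) = 21854/9565 - 646/(-1666/737) = 21854/9565 - 646*(-737/1666) = 21854/9565 + 14003/49 = 135009541/468685 ≈ 288.06)
D = -1/42729 ≈ -2.3403e-5
(-3006 - 1*(-12564))/V + K/D = (-3006 - 1*(-12564))/(135009541/468685) - 4955/(7*(-1/42729)) = (-3006 + 12564)*(468685/135009541) - 4955/7*(-42729) = 9558*(468685/135009541) + 211722195/7 = 4479691230/135009541 + 211722195/7 = 28584547724301105/945066787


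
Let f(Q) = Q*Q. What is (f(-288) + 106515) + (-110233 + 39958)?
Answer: 119184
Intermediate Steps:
f(Q) = Q²
(f(-288) + 106515) + (-110233 + 39958) = ((-288)² + 106515) + (-110233 + 39958) = (82944 + 106515) - 70275 = 189459 - 70275 = 119184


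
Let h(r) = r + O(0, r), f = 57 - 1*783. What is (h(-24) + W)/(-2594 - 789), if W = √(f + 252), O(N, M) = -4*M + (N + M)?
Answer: -48/3383 - I*√474/3383 ≈ -0.014189 - 0.0064356*I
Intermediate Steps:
f = -726 (f = 57 - 783 = -726)
O(N, M) = N - 3*M (O(N, M) = -4*M + (M + N) = N - 3*M)
W = I*√474 (W = √(-726 + 252) = √(-474) = I*√474 ≈ 21.772*I)
h(r) = -2*r (h(r) = r + (0 - 3*r) = r - 3*r = -2*r)
(h(-24) + W)/(-2594 - 789) = (-2*(-24) + I*√474)/(-2594 - 789) = (48 + I*√474)/(-3383) = (48 + I*√474)*(-1/3383) = -48/3383 - I*√474/3383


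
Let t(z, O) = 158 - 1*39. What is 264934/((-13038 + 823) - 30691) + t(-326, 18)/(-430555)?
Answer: -57036882092/9236696415 ≈ -6.1750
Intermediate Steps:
t(z, O) = 119 (t(z, O) = 158 - 39 = 119)
264934/((-13038 + 823) - 30691) + t(-326, 18)/(-430555) = 264934/((-13038 + 823) - 30691) + 119/(-430555) = 264934/(-12215 - 30691) + 119*(-1/430555) = 264934/(-42906) - 119/430555 = 264934*(-1/42906) - 119/430555 = -132467/21453 - 119/430555 = -57036882092/9236696415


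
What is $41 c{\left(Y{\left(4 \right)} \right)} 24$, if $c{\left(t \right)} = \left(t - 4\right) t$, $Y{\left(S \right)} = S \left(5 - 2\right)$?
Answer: $94464$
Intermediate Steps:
$Y{\left(S \right)} = 3 S$ ($Y{\left(S \right)} = S \left(5 - 2\right) = S 3 = 3 S$)
$c{\left(t \right)} = t \left(-4 + t\right)$ ($c{\left(t \right)} = \left(-4 + t\right) t = t \left(-4 + t\right)$)
$41 c{\left(Y{\left(4 \right)} \right)} 24 = 41 \cdot 3 \cdot 4 \left(-4 + 3 \cdot 4\right) 24 = 41 \cdot 12 \left(-4 + 12\right) 24 = 41 \cdot 12 \cdot 8 \cdot 24 = 41 \cdot 96 \cdot 24 = 3936 \cdot 24 = 94464$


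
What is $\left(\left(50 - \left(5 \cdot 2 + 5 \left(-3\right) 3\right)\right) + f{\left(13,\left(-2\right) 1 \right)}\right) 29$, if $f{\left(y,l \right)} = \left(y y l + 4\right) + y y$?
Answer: $-2320$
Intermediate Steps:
$f{\left(y,l \right)} = 4 + y^{2} + l y^{2}$ ($f{\left(y,l \right)} = \left(y^{2} l + 4\right) + y^{2} = \left(l y^{2} + 4\right) + y^{2} = \left(4 + l y^{2}\right) + y^{2} = 4 + y^{2} + l y^{2}$)
$\left(\left(50 - \left(5 \cdot 2 + 5 \left(-3\right) 3\right)\right) + f{\left(13,\left(-2\right) 1 \right)}\right) 29 = \left(\left(50 - \left(5 \cdot 2 + 5 \left(-3\right) 3\right)\right) + \left(4 + 13^{2} + \left(-2\right) 1 \cdot 13^{2}\right)\right) 29 = \left(\left(50 - \left(10 - 45\right)\right) + \left(4 + 169 - 338\right)\right) 29 = \left(\left(50 - -35\right) - 165\right) 29 = \left(\left(50 + 35\right) - 165\right) 29 = \left(85 - 165\right) 29 = \left(-80\right) 29 = -2320$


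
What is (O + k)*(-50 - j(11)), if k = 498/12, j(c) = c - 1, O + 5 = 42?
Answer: -4710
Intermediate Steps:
O = 37 (O = -5 + 42 = 37)
j(c) = -1 + c
k = 83/2 (k = 498*(1/12) = 83/2 ≈ 41.500)
(O + k)*(-50 - j(11)) = (37 + 83/2)*(-50 - (-1 + 11)) = 157*(-50 - 1*10)/2 = 157*(-50 - 10)/2 = (157/2)*(-60) = -4710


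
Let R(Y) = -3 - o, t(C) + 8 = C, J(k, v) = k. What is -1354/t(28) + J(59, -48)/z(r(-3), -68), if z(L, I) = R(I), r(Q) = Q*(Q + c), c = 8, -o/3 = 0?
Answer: -2621/30 ≈ -87.367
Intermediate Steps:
o = 0 (o = -3*0 = 0)
t(C) = -8 + C
r(Q) = Q*(8 + Q) (r(Q) = Q*(Q + 8) = Q*(8 + Q))
R(Y) = -3 (R(Y) = -3 - 1*0 = -3 + 0 = -3)
z(L, I) = -3
-1354/t(28) + J(59, -48)/z(r(-3), -68) = -1354/(-8 + 28) + 59/(-3) = -1354/20 + 59*(-⅓) = -1354*1/20 - 59/3 = -677/10 - 59/3 = -2621/30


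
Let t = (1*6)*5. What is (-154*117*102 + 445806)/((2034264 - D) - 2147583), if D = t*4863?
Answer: 154670/28801 ≈ 5.3703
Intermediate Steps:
t = 30 (t = 6*5 = 30)
D = 145890 (D = 30*4863 = 145890)
(-154*117*102 + 445806)/((2034264 - D) - 2147583) = (-154*117*102 + 445806)/((2034264 - 1*145890) - 2147583) = (-18018*102 + 445806)/((2034264 - 145890) - 2147583) = (-1837836 + 445806)/(1888374 - 2147583) = -1392030/(-259209) = -1392030*(-1/259209) = 154670/28801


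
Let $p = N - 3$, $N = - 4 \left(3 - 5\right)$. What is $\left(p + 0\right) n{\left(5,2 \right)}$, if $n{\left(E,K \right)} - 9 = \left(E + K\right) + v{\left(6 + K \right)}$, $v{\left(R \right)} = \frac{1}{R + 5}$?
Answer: $\frac{1045}{13} \approx 80.385$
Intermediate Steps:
$v{\left(R \right)} = \frac{1}{5 + R}$
$N = 8$ ($N = \left(-4\right) \left(-2\right) = 8$)
$p = 5$ ($p = 8 - 3 = 5$)
$n{\left(E,K \right)} = 9 + E + K + \frac{1}{11 + K}$ ($n{\left(E,K \right)} = 9 + \left(\left(E + K\right) + \frac{1}{5 + \left(6 + K\right)}\right) = 9 + \left(\left(E + K\right) + \frac{1}{11 + K}\right) = 9 + \left(E + K + \frac{1}{11 + K}\right) = 9 + E + K + \frac{1}{11 + K}$)
$\left(p + 0\right) n{\left(5,2 \right)} = \left(5 + 0\right) \frac{1 + \left(11 + 2\right) \left(9 + 5 + 2\right)}{11 + 2} = 5 \frac{1 + 13 \cdot 16}{13} = 5 \frac{1 + 208}{13} = 5 \cdot \frac{1}{13} \cdot 209 = 5 \cdot \frac{209}{13} = \frac{1045}{13}$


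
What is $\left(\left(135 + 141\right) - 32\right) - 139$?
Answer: $105$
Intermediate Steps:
$\left(\left(135 + 141\right) - 32\right) - 139 = \left(276 - 32\right) - 139 = 244 - 139 = 105$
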